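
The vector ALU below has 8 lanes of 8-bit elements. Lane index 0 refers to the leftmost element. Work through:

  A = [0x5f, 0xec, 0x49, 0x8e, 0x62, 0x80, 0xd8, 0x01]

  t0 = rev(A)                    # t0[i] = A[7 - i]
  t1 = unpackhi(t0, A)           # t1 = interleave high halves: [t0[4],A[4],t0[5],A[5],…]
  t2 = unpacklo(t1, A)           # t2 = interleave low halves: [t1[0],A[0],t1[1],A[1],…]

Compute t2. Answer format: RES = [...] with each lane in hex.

  t0: 01 d8 80 62 8e 49 ec 5f
  t1: 8e 62 49 80 ec d8 5f 01
  t2: 8e 5f 62 ec 49 49 80 8e

RES = [ 0x8e  0x5f  0x62  0xec  0x49  0x49  0x80  0x8e ]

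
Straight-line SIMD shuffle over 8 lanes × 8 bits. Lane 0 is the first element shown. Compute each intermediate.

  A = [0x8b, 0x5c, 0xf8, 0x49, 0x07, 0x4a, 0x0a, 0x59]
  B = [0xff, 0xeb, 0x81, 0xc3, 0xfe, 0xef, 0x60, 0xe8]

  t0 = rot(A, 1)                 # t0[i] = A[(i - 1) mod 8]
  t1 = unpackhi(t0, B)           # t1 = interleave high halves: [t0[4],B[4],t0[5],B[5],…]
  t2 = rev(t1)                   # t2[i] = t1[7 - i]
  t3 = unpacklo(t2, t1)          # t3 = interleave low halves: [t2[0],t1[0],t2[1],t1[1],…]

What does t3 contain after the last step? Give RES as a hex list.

RES = [0xe8, 0x49, 0x0a, 0xfe, 0x60, 0x07, 0x4a, 0xef]

t0 = [0x59, 0x8b, 0x5c, 0xf8, 0x49, 0x07, 0x4a, 0x0a]
t1 = [0x49, 0xfe, 0x07, 0xef, 0x4a, 0x60, 0x0a, 0xe8]
t2 = [0xe8, 0x0a, 0x60, 0x4a, 0xef, 0x07, 0xfe, 0x49]
t3 = [0xe8, 0x49, 0x0a, 0xfe, 0x60, 0x07, 0x4a, 0xef]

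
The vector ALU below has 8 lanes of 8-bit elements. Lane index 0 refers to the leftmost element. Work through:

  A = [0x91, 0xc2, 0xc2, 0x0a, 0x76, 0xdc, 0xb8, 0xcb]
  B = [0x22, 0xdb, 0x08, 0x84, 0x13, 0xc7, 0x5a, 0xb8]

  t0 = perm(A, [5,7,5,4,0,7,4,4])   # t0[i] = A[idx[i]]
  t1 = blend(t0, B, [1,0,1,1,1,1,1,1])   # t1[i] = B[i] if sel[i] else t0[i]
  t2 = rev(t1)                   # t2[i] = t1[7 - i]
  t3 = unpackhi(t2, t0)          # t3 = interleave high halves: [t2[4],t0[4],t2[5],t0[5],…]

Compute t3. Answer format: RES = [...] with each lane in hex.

→ t0 |dc|cb|dc|76|91|cb|76|76|
→ t1 |22|cb|08|84|13|c7|5a|b8|
→ t2 |b8|5a|c7|13|84|08|cb|22|
→ t3 |84|91|08|cb|cb|76|22|76|

RES = [0x84, 0x91, 0x08, 0xcb, 0xcb, 0x76, 0x22, 0x76]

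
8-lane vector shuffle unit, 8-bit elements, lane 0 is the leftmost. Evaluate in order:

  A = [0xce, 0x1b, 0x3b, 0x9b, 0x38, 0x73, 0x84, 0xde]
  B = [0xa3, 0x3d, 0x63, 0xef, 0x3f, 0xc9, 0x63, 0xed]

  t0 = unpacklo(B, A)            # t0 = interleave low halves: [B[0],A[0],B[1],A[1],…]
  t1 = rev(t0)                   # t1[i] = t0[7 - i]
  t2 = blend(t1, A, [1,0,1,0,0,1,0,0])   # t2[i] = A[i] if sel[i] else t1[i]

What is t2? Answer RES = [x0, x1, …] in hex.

  t0: a3 ce 3d 1b 63 3b ef 9b
  t1: 9b ef 3b 63 1b 3d ce a3
  t2: ce ef 3b 63 1b 73 ce a3

RES = [ 0xce  0xef  0x3b  0x63  0x1b  0x73  0xce  0xa3 ]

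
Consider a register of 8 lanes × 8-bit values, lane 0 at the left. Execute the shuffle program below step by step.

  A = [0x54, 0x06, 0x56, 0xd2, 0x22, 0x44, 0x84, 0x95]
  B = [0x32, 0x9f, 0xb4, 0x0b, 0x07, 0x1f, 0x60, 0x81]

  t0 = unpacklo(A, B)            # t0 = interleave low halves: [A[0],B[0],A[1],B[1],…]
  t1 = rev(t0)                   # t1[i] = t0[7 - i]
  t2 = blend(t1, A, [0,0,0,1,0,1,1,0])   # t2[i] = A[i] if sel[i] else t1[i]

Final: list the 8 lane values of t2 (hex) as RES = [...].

→ t0 |54|32|06|9f|56|b4|d2|0b|
→ t1 |0b|d2|b4|56|9f|06|32|54|
→ t2 |0b|d2|b4|d2|9f|44|84|54|

RES = [ 0x0b  0xd2  0xb4  0xd2  0x9f  0x44  0x84  0x54 ]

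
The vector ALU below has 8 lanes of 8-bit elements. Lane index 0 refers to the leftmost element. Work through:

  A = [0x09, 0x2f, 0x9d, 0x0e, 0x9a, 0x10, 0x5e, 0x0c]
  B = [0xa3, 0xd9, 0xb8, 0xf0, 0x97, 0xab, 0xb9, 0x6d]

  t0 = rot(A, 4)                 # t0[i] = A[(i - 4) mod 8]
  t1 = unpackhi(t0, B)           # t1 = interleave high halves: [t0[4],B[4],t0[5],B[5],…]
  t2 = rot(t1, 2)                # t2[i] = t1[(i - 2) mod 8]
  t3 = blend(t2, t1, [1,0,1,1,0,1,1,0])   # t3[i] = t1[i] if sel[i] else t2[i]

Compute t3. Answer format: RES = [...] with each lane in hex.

RES = [0x09, 0x6d, 0x2f, 0xab, 0x2f, 0xb9, 0x0e, 0xb9]

  t0: 9a 10 5e 0c 09 2f 9d 0e
  t1: 09 97 2f ab 9d b9 0e 6d
  t2: 0e 6d 09 97 2f ab 9d b9
  t3: 09 6d 2f ab 2f b9 0e b9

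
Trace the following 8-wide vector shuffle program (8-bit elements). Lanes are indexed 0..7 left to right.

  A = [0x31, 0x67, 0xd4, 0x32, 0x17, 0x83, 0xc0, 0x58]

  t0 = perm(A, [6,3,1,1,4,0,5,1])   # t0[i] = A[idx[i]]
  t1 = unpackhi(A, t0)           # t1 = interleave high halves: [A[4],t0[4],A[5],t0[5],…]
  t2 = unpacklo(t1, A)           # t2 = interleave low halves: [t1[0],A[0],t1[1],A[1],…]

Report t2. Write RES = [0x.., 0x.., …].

RES = [0x17, 0x31, 0x17, 0x67, 0x83, 0xd4, 0x31, 0x32]

t0 = [0xc0, 0x32, 0x67, 0x67, 0x17, 0x31, 0x83, 0x67]
t1 = [0x17, 0x17, 0x83, 0x31, 0xc0, 0x83, 0x58, 0x67]
t2 = [0x17, 0x31, 0x17, 0x67, 0x83, 0xd4, 0x31, 0x32]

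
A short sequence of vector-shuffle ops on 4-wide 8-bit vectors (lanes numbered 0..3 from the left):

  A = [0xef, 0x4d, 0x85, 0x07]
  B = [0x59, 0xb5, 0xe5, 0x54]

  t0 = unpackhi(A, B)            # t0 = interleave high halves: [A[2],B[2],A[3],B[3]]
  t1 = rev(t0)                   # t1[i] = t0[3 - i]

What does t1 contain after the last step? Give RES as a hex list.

RES = [ 0x54  0x07  0xe5  0x85 ]

→ t0 |85|e5|07|54|
→ t1 |54|07|e5|85|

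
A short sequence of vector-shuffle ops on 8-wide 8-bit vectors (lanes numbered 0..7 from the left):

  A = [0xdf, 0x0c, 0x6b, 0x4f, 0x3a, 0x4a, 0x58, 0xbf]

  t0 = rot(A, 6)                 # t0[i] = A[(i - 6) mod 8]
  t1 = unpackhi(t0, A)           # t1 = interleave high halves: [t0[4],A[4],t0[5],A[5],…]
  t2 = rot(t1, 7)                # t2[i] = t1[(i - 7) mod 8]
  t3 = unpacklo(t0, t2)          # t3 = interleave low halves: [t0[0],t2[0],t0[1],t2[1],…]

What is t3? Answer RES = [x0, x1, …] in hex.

RES = [0x6b, 0x3a, 0x4f, 0xbf, 0x3a, 0x4a, 0x4a, 0xdf]

t0 = [0x6b, 0x4f, 0x3a, 0x4a, 0x58, 0xbf, 0xdf, 0x0c]
t1 = [0x58, 0x3a, 0xbf, 0x4a, 0xdf, 0x58, 0x0c, 0xbf]
t2 = [0x3a, 0xbf, 0x4a, 0xdf, 0x58, 0x0c, 0xbf, 0x58]
t3 = [0x6b, 0x3a, 0x4f, 0xbf, 0x3a, 0x4a, 0x4a, 0xdf]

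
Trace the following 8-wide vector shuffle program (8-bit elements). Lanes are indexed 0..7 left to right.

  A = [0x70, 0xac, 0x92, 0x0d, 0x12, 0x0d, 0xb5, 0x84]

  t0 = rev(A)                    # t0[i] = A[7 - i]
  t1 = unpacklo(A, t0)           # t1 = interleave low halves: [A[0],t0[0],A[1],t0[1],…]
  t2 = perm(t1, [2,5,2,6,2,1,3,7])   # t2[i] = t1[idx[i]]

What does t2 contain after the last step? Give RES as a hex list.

t0 = [0x84, 0xb5, 0x0d, 0x12, 0x0d, 0x92, 0xac, 0x70]
t1 = [0x70, 0x84, 0xac, 0xb5, 0x92, 0x0d, 0x0d, 0x12]
t2 = [0xac, 0x0d, 0xac, 0x0d, 0xac, 0x84, 0xb5, 0x12]

RES = [ 0xac  0x0d  0xac  0x0d  0xac  0x84  0xb5  0x12 ]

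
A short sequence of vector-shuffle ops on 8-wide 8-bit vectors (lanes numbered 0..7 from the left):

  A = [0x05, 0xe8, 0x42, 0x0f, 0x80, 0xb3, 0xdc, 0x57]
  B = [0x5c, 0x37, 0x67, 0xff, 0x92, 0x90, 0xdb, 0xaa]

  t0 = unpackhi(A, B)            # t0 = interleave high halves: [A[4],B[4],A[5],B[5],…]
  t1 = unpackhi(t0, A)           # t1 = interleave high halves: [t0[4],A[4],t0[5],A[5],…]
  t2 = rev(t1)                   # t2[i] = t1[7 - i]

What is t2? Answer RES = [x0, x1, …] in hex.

t0 = [0x80, 0x92, 0xb3, 0x90, 0xdc, 0xdb, 0x57, 0xaa]
t1 = [0xdc, 0x80, 0xdb, 0xb3, 0x57, 0xdc, 0xaa, 0x57]
t2 = [0x57, 0xaa, 0xdc, 0x57, 0xb3, 0xdb, 0x80, 0xdc]

RES = [ 0x57  0xaa  0xdc  0x57  0xb3  0xdb  0x80  0xdc ]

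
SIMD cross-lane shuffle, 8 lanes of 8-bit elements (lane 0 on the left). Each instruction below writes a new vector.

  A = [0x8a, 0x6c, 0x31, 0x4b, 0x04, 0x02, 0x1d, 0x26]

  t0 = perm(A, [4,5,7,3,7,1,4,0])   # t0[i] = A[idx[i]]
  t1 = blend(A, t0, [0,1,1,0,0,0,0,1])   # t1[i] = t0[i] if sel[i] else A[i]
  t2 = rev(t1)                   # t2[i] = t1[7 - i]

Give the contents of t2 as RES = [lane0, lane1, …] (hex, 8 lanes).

RES = [0x8a, 0x1d, 0x02, 0x04, 0x4b, 0x26, 0x02, 0x8a]

→ t0 |04|02|26|4b|26|6c|04|8a|
→ t1 |8a|02|26|4b|04|02|1d|8a|
→ t2 |8a|1d|02|04|4b|26|02|8a|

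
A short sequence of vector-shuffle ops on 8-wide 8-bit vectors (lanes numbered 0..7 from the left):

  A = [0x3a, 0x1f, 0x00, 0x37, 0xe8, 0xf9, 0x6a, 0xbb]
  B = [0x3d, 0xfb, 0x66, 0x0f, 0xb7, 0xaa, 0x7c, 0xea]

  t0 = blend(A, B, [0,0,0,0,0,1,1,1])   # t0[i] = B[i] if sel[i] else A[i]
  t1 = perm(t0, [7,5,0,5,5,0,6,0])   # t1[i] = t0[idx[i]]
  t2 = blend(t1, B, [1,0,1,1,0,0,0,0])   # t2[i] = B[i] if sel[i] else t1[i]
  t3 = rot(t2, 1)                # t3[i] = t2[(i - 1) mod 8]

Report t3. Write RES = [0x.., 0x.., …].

RES = [0x3a, 0x3d, 0xaa, 0x66, 0x0f, 0xaa, 0x3a, 0x7c]

t0 = [0x3a, 0x1f, 0x00, 0x37, 0xe8, 0xaa, 0x7c, 0xea]
t1 = [0xea, 0xaa, 0x3a, 0xaa, 0xaa, 0x3a, 0x7c, 0x3a]
t2 = [0x3d, 0xaa, 0x66, 0x0f, 0xaa, 0x3a, 0x7c, 0x3a]
t3 = [0x3a, 0x3d, 0xaa, 0x66, 0x0f, 0xaa, 0x3a, 0x7c]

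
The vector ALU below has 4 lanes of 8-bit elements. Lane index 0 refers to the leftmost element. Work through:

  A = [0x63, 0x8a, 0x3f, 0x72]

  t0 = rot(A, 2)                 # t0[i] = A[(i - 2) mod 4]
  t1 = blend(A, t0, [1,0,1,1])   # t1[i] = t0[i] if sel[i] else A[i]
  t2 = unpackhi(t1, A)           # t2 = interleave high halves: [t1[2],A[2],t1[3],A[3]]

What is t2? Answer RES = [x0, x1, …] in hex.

  t0: 3f 72 63 8a
  t1: 3f 8a 63 8a
  t2: 63 3f 8a 72

RES = [ 0x63  0x3f  0x8a  0x72 ]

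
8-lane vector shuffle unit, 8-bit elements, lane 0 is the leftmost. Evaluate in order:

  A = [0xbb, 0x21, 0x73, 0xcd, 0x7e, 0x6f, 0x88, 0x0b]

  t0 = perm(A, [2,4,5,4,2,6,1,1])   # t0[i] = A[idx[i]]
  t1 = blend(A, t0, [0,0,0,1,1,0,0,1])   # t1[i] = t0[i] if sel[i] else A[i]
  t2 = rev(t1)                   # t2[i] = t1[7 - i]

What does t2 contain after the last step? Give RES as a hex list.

t0 = [0x73, 0x7e, 0x6f, 0x7e, 0x73, 0x88, 0x21, 0x21]
t1 = [0xbb, 0x21, 0x73, 0x7e, 0x73, 0x6f, 0x88, 0x21]
t2 = [0x21, 0x88, 0x6f, 0x73, 0x7e, 0x73, 0x21, 0xbb]

RES = [0x21, 0x88, 0x6f, 0x73, 0x7e, 0x73, 0x21, 0xbb]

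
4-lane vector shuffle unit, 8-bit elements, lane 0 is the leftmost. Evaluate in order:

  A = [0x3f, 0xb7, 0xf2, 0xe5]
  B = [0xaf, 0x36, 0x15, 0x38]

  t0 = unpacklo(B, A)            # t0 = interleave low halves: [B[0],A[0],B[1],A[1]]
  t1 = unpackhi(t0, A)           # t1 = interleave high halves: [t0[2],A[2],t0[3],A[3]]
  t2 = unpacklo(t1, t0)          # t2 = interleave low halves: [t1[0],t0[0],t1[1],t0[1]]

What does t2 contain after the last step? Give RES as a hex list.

  t0: af 3f 36 b7
  t1: 36 f2 b7 e5
  t2: 36 af f2 3f

RES = [0x36, 0xaf, 0xf2, 0x3f]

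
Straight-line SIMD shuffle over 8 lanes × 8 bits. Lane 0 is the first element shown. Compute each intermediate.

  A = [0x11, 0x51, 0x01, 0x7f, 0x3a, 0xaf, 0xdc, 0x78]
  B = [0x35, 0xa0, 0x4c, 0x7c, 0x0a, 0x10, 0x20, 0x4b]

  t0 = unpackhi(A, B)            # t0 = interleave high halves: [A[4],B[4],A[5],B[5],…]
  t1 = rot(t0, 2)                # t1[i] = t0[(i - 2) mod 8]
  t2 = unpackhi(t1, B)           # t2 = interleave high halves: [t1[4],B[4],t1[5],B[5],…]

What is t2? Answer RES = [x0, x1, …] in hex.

RES = [0xaf, 0x0a, 0x10, 0x10, 0xdc, 0x20, 0x20, 0x4b]

t0 = [0x3a, 0x0a, 0xaf, 0x10, 0xdc, 0x20, 0x78, 0x4b]
t1 = [0x78, 0x4b, 0x3a, 0x0a, 0xaf, 0x10, 0xdc, 0x20]
t2 = [0xaf, 0x0a, 0x10, 0x10, 0xdc, 0x20, 0x20, 0x4b]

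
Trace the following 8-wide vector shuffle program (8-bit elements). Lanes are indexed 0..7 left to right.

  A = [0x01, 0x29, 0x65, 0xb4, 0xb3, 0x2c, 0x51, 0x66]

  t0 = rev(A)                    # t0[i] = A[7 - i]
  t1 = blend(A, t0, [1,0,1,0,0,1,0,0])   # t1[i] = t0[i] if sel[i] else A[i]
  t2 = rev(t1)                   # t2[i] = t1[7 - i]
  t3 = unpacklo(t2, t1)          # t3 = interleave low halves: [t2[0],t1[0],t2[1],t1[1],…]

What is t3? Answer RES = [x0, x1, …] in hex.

→ t0 |66|51|2c|b3|b4|65|29|01|
→ t1 |66|29|2c|b4|b3|65|51|66|
→ t2 |66|51|65|b3|b4|2c|29|66|
→ t3 |66|66|51|29|65|2c|b3|b4|

RES = [ 0x66  0x66  0x51  0x29  0x65  0x2c  0xb3  0xb4 ]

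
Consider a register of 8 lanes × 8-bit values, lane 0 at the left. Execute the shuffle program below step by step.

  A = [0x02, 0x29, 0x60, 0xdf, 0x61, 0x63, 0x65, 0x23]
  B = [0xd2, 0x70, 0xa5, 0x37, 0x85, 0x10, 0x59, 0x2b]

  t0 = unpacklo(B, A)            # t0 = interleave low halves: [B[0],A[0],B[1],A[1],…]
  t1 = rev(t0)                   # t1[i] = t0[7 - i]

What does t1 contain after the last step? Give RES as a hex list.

t0 = [0xd2, 0x02, 0x70, 0x29, 0xa5, 0x60, 0x37, 0xdf]
t1 = [0xdf, 0x37, 0x60, 0xa5, 0x29, 0x70, 0x02, 0xd2]

RES = [ 0xdf  0x37  0x60  0xa5  0x29  0x70  0x02  0xd2 ]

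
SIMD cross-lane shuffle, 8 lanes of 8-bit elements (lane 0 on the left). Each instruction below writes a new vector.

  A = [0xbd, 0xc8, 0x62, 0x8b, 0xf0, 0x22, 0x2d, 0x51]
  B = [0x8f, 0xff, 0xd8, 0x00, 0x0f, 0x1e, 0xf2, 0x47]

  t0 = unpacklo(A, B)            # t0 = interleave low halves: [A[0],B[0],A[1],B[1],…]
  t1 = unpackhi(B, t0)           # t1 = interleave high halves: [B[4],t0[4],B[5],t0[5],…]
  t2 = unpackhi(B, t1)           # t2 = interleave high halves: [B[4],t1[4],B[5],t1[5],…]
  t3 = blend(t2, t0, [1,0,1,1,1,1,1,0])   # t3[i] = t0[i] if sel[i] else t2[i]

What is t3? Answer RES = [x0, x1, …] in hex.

t0 = [0xbd, 0x8f, 0xc8, 0xff, 0x62, 0xd8, 0x8b, 0x00]
t1 = [0x0f, 0x62, 0x1e, 0xd8, 0xf2, 0x8b, 0x47, 0x00]
t2 = [0x0f, 0xf2, 0x1e, 0x8b, 0xf2, 0x47, 0x47, 0x00]
t3 = [0xbd, 0xf2, 0xc8, 0xff, 0x62, 0xd8, 0x8b, 0x00]

RES = [ 0xbd  0xf2  0xc8  0xff  0x62  0xd8  0x8b  0x00 ]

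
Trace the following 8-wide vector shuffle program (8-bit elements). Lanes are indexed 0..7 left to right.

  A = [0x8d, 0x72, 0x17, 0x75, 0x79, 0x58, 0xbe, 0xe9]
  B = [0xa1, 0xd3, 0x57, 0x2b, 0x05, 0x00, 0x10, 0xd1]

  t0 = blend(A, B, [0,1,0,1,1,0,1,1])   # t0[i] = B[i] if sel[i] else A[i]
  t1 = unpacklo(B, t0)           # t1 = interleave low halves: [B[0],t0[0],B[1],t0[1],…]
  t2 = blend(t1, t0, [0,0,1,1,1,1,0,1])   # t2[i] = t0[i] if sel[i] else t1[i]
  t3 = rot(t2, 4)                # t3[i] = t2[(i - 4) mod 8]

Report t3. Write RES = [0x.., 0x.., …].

→ t0 |8d|d3|17|2b|05|58|10|d1|
→ t1 |a1|8d|d3|d3|57|17|2b|2b|
→ t2 |a1|8d|17|2b|05|58|2b|d1|
→ t3 |05|58|2b|d1|a1|8d|17|2b|

RES = [ 0x05  0x58  0x2b  0xd1  0xa1  0x8d  0x17  0x2b ]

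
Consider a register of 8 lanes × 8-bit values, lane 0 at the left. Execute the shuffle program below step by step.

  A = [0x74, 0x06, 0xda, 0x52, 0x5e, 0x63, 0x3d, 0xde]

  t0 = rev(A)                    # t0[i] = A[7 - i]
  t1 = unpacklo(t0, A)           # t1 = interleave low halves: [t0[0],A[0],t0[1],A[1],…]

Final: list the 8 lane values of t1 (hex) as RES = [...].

RES = [0xde, 0x74, 0x3d, 0x06, 0x63, 0xda, 0x5e, 0x52]

→ t0 |de|3d|63|5e|52|da|06|74|
→ t1 |de|74|3d|06|63|da|5e|52|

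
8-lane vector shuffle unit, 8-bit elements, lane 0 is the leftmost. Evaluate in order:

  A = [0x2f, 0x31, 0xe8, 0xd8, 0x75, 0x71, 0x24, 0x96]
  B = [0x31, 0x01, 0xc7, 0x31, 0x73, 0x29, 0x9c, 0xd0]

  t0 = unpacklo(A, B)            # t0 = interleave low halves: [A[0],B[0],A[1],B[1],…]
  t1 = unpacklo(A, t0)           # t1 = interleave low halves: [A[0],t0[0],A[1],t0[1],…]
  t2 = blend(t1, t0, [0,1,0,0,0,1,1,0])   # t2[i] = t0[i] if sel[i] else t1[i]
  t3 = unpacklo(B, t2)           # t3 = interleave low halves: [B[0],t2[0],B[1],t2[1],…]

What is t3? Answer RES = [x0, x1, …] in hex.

RES = [ 0x31  0x2f  0x01  0x31  0xc7  0x31  0x31  0x31 ]

  t0: 2f 31 31 01 e8 c7 d8 31
  t1: 2f 2f 31 31 e8 31 d8 01
  t2: 2f 31 31 31 e8 c7 d8 01
  t3: 31 2f 01 31 c7 31 31 31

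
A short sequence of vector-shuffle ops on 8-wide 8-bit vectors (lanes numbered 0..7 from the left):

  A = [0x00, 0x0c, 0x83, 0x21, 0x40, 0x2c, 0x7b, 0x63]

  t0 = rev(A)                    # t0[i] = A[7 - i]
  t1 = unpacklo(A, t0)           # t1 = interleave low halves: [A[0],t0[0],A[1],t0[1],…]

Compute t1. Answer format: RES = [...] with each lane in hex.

RES = [ 0x00  0x63  0x0c  0x7b  0x83  0x2c  0x21  0x40 ]

  t0: 63 7b 2c 40 21 83 0c 00
  t1: 00 63 0c 7b 83 2c 21 40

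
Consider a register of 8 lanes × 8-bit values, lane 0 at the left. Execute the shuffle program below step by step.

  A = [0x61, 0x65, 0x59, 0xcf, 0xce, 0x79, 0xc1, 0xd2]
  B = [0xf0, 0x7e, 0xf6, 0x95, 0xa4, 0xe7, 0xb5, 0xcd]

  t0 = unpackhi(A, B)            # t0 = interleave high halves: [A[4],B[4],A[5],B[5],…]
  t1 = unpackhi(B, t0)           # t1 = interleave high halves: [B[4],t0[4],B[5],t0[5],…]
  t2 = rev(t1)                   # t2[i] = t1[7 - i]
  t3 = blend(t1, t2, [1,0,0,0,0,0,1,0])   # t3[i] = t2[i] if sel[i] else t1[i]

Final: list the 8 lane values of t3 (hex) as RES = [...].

→ t0 |ce|a4|79|e7|c1|b5|d2|cd|
→ t1 |a4|c1|e7|b5|b5|d2|cd|cd|
→ t2 |cd|cd|d2|b5|b5|e7|c1|a4|
→ t3 |cd|c1|e7|b5|b5|d2|c1|cd|

RES = [ 0xcd  0xc1  0xe7  0xb5  0xb5  0xd2  0xc1  0xcd ]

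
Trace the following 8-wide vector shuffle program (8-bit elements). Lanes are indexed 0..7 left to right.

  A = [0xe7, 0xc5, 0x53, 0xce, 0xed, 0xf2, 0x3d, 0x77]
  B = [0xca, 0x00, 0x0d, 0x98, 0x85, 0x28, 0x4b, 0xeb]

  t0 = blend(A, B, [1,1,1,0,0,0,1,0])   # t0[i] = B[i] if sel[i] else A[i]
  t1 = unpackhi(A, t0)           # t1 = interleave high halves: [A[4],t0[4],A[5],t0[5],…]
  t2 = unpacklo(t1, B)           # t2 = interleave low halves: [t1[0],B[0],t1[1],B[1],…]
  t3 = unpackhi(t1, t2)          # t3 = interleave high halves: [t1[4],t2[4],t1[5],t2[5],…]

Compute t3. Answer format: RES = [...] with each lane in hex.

RES = [ 0x3d  0xf2  0x4b  0x0d  0x77  0xf2  0x77  0x98 ]

t0 = [0xca, 0x00, 0x0d, 0xce, 0xed, 0xf2, 0x4b, 0x77]
t1 = [0xed, 0xed, 0xf2, 0xf2, 0x3d, 0x4b, 0x77, 0x77]
t2 = [0xed, 0xca, 0xed, 0x00, 0xf2, 0x0d, 0xf2, 0x98]
t3 = [0x3d, 0xf2, 0x4b, 0x0d, 0x77, 0xf2, 0x77, 0x98]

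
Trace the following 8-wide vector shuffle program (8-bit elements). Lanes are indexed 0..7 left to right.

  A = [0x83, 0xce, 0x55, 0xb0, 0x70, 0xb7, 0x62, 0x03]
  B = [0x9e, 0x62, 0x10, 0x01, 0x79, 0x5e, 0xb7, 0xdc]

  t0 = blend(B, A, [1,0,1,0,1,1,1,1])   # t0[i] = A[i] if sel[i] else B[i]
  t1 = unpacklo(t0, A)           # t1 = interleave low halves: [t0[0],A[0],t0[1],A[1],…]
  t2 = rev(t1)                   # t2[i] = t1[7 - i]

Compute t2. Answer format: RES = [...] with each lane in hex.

t0 = [0x83, 0x62, 0x55, 0x01, 0x70, 0xb7, 0x62, 0x03]
t1 = [0x83, 0x83, 0x62, 0xce, 0x55, 0x55, 0x01, 0xb0]
t2 = [0xb0, 0x01, 0x55, 0x55, 0xce, 0x62, 0x83, 0x83]

RES = [0xb0, 0x01, 0x55, 0x55, 0xce, 0x62, 0x83, 0x83]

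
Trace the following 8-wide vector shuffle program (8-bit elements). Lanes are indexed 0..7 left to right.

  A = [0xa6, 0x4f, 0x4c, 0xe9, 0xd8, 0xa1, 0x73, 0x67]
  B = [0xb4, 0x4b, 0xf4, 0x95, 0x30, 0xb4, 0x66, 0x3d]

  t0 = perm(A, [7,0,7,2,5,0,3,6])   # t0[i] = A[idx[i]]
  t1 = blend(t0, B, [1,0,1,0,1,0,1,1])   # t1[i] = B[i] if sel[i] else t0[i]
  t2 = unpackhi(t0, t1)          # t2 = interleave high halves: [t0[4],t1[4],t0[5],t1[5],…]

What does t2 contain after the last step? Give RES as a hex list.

RES = [0xa1, 0x30, 0xa6, 0xa6, 0xe9, 0x66, 0x73, 0x3d]

t0 = [0x67, 0xa6, 0x67, 0x4c, 0xa1, 0xa6, 0xe9, 0x73]
t1 = [0xb4, 0xa6, 0xf4, 0x4c, 0x30, 0xa6, 0x66, 0x3d]
t2 = [0xa1, 0x30, 0xa6, 0xa6, 0xe9, 0x66, 0x73, 0x3d]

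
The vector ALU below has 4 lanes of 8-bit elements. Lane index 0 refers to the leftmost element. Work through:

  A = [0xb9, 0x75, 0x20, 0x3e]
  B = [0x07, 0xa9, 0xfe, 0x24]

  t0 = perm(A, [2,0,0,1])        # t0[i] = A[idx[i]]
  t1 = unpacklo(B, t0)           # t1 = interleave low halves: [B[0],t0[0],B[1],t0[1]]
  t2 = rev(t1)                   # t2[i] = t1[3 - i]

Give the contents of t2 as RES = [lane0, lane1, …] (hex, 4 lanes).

RES = [ 0xb9  0xa9  0x20  0x07 ]

→ t0 |20|b9|b9|75|
→ t1 |07|20|a9|b9|
→ t2 |b9|a9|20|07|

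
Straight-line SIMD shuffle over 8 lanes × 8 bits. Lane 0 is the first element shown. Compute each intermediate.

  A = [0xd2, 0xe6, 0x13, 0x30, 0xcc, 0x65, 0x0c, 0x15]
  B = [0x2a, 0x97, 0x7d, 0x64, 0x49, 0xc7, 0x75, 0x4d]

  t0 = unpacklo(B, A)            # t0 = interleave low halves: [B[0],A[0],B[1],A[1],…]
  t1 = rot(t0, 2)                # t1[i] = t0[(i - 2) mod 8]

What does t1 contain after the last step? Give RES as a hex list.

→ t0 |2a|d2|97|e6|7d|13|64|30|
→ t1 |64|30|2a|d2|97|e6|7d|13|

RES = [ 0x64  0x30  0x2a  0xd2  0x97  0xe6  0x7d  0x13 ]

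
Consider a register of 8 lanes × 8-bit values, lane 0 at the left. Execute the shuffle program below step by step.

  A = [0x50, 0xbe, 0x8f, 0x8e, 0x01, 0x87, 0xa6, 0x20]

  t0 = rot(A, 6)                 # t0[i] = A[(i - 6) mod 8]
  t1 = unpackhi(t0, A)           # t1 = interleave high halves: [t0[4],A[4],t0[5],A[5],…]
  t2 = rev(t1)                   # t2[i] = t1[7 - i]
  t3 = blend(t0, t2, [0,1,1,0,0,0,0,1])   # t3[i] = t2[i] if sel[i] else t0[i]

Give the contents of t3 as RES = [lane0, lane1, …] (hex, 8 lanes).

RES = [0x8f, 0xbe, 0xa6, 0x87, 0xa6, 0x20, 0x50, 0xa6]

  t0: 8f 8e 01 87 a6 20 50 be
  t1: a6 01 20 87 50 a6 be 20
  t2: 20 be a6 50 87 20 01 a6
  t3: 8f be a6 87 a6 20 50 a6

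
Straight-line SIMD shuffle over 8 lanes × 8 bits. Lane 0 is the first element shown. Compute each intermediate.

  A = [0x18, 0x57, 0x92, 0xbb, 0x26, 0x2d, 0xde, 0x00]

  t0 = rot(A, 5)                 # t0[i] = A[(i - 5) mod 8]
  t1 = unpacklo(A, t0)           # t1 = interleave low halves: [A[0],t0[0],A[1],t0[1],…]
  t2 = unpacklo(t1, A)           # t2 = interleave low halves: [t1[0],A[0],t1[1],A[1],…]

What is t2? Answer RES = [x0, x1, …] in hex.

RES = [0x18, 0x18, 0xbb, 0x57, 0x57, 0x92, 0x26, 0xbb]

t0 = [0xbb, 0x26, 0x2d, 0xde, 0x00, 0x18, 0x57, 0x92]
t1 = [0x18, 0xbb, 0x57, 0x26, 0x92, 0x2d, 0xbb, 0xde]
t2 = [0x18, 0x18, 0xbb, 0x57, 0x57, 0x92, 0x26, 0xbb]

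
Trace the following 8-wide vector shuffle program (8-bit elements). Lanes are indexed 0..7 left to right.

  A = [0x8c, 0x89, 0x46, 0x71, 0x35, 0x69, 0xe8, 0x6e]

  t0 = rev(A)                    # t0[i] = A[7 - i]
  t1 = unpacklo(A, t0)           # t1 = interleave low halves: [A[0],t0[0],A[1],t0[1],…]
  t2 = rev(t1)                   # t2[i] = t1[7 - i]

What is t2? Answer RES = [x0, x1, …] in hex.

t0 = [0x6e, 0xe8, 0x69, 0x35, 0x71, 0x46, 0x89, 0x8c]
t1 = [0x8c, 0x6e, 0x89, 0xe8, 0x46, 0x69, 0x71, 0x35]
t2 = [0x35, 0x71, 0x69, 0x46, 0xe8, 0x89, 0x6e, 0x8c]

RES = [0x35, 0x71, 0x69, 0x46, 0xe8, 0x89, 0x6e, 0x8c]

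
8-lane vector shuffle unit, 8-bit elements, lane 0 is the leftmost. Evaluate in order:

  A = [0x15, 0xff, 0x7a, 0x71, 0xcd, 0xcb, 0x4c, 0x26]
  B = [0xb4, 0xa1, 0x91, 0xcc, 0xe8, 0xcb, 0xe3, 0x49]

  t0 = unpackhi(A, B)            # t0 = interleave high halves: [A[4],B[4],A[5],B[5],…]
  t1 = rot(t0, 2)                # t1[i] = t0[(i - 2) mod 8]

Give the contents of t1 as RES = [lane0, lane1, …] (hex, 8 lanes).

t0 = [0xcd, 0xe8, 0xcb, 0xcb, 0x4c, 0xe3, 0x26, 0x49]
t1 = [0x26, 0x49, 0xcd, 0xe8, 0xcb, 0xcb, 0x4c, 0xe3]

RES = [0x26, 0x49, 0xcd, 0xe8, 0xcb, 0xcb, 0x4c, 0xe3]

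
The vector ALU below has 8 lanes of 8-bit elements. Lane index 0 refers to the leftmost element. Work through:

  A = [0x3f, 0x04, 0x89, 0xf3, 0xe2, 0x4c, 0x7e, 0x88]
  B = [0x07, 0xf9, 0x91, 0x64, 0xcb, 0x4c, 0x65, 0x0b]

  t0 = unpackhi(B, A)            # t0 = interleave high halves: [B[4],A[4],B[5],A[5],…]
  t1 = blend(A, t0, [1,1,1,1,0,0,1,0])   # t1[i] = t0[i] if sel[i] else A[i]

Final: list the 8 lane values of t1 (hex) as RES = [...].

t0 = [0xcb, 0xe2, 0x4c, 0x4c, 0x65, 0x7e, 0x0b, 0x88]
t1 = [0xcb, 0xe2, 0x4c, 0x4c, 0xe2, 0x4c, 0x0b, 0x88]

RES = [ 0xcb  0xe2  0x4c  0x4c  0xe2  0x4c  0x0b  0x88 ]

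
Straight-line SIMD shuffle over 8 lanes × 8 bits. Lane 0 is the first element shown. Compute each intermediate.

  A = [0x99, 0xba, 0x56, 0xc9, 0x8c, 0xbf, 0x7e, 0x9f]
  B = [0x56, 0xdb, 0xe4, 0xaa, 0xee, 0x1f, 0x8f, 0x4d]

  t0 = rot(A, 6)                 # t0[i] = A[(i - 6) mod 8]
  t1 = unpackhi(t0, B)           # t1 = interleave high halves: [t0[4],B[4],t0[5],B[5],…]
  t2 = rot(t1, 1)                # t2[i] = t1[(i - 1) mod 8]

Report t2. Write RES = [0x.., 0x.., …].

RES = [ 0x4d  0x7e  0xee  0x9f  0x1f  0x99  0x8f  0xba ]

→ t0 |56|c9|8c|bf|7e|9f|99|ba|
→ t1 |7e|ee|9f|1f|99|8f|ba|4d|
→ t2 |4d|7e|ee|9f|1f|99|8f|ba|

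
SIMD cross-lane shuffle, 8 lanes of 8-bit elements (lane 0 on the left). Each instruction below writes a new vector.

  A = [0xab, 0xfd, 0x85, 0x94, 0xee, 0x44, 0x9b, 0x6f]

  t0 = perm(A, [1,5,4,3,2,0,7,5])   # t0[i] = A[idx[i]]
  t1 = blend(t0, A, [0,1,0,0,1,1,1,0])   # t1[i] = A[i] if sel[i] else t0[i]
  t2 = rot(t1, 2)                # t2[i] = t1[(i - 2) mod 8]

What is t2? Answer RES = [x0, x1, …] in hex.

RES = [ 0x9b  0x44  0xfd  0xfd  0xee  0x94  0xee  0x44 ]

→ t0 |fd|44|ee|94|85|ab|6f|44|
→ t1 |fd|fd|ee|94|ee|44|9b|44|
→ t2 |9b|44|fd|fd|ee|94|ee|44|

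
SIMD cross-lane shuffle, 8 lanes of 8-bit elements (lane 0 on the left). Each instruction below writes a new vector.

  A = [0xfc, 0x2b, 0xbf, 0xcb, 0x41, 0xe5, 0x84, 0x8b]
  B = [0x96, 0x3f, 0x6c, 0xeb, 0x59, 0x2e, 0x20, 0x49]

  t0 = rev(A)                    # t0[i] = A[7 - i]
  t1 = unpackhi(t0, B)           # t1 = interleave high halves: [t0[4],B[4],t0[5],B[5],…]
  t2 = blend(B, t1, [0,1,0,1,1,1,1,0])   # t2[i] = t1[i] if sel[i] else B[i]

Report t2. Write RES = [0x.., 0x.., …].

RES = [0x96, 0x59, 0x6c, 0x2e, 0x2b, 0x20, 0xfc, 0x49]

→ t0 |8b|84|e5|41|cb|bf|2b|fc|
→ t1 |cb|59|bf|2e|2b|20|fc|49|
→ t2 |96|59|6c|2e|2b|20|fc|49|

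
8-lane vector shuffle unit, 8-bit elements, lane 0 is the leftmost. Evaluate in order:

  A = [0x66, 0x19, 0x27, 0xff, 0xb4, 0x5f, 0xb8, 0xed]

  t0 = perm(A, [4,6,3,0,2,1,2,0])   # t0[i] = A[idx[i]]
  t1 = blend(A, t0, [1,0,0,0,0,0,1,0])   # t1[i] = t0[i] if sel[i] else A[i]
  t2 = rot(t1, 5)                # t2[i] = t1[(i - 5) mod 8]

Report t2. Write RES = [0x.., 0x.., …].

→ t0 |b4|b8|ff|66|27|19|27|66|
→ t1 |b4|19|27|ff|b4|5f|27|ed|
→ t2 |ff|b4|5f|27|ed|b4|19|27|

RES = [0xff, 0xb4, 0x5f, 0x27, 0xed, 0xb4, 0x19, 0x27]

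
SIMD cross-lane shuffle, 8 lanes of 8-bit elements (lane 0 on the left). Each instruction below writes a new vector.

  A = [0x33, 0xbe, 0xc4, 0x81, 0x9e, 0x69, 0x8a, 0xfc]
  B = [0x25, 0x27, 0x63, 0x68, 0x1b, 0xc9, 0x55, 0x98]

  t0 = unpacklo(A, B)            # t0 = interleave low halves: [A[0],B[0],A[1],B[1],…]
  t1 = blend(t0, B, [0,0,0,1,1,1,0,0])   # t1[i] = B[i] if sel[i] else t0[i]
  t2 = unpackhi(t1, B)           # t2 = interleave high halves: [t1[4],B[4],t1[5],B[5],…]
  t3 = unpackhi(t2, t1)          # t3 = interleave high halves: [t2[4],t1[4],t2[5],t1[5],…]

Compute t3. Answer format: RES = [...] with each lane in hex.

  t0: 33 25 be 27 c4 63 81 68
  t1: 33 25 be 68 1b c9 81 68
  t2: 1b 1b c9 c9 81 55 68 98
  t3: 81 1b 55 c9 68 81 98 68

RES = [ 0x81  0x1b  0x55  0xc9  0x68  0x81  0x98  0x68 ]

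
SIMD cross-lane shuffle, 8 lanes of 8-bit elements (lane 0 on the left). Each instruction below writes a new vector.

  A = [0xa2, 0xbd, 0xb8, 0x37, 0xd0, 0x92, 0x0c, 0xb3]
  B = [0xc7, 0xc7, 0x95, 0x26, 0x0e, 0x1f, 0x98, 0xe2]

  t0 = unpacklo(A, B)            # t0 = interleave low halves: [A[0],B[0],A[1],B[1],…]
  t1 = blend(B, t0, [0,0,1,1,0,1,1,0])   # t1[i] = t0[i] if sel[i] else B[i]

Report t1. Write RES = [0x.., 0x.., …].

RES = [ 0xc7  0xc7  0xbd  0xc7  0x0e  0x95  0x37  0xe2 ]

t0 = [0xa2, 0xc7, 0xbd, 0xc7, 0xb8, 0x95, 0x37, 0x26]
t1 = [0xc7, 0xc7, 0xbd, 0xc7, 0x0e, 0x95, 0x37, 0xe2]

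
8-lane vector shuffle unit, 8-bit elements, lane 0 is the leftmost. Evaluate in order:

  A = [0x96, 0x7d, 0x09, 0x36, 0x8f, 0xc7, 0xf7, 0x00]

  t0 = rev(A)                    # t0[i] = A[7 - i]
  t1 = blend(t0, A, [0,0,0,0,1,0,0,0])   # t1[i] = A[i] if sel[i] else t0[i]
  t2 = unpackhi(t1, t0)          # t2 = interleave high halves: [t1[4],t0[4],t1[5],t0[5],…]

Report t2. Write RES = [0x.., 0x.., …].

t0 = [0x00, 0xf7, 0xc7, 0x8f, 0x36, 0x09, 0x7d, 0x96]
t1 = [0x00, 0xf7, 0xc7, 0x8f, 0x8f, 0x09, 0x7d, 0x96]
t2 = [0x8f, 0x36, 0x09, 0x09, 0x7d, 0x7d, 0x96, 0x96]

RES = [ 0x8f  0x36  0x09  0x09  0x7d  0x7d  0x96  0x96 ]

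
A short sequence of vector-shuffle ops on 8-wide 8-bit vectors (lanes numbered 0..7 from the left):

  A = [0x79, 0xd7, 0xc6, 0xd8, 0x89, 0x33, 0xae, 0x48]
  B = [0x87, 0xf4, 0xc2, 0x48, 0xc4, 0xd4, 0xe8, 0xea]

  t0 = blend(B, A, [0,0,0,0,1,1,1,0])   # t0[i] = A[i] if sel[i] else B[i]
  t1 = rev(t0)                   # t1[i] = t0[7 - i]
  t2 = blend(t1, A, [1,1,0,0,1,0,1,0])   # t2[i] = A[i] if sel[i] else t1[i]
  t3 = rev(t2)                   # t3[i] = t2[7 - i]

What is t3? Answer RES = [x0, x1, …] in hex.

RES = [ 0x87  0xae  0xc2  0x89  0x89  0x33  0xd7  0x79 ]

  t0: 87 f4 c2 48 89 33 ae ea
  t1: ea ae 33 89 48 c2 f4 87
  t2: 79 d7 33 89 89 c2 ae 87
  t3: 87 ae c2 89 89 33 d7 79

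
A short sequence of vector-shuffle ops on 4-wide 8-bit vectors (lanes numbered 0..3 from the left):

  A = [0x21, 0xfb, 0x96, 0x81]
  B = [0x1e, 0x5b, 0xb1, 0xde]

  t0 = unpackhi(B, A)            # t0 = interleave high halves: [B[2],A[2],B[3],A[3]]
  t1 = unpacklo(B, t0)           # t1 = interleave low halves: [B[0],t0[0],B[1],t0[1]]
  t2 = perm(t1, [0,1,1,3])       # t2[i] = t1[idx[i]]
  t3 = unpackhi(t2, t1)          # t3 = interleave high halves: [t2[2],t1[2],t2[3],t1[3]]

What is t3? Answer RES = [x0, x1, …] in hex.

RES = [ 0xb1  0x5b  0x96  0x96 ]

t0 = [0xb1, 0x96, 0xde, 0x81]
t1 = [0x1e, 0xb1, 0x5b, 0x96]
t2 = [0x1e, 0xb1, 0xb1, 0x96]
t3 = [0xb1, 0x5b, 0x96, 0x96]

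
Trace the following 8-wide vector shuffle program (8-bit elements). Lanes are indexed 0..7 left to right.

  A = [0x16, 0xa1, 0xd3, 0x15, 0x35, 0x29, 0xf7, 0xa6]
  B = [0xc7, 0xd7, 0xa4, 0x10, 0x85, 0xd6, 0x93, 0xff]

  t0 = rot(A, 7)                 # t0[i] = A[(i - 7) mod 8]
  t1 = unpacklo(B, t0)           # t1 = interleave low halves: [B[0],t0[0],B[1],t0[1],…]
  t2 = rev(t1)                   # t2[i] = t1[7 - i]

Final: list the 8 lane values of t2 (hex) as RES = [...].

RES = [0x35, 0x10, 0x15, 0xa4, 0xd3, 0xd7, 0xa1, 0xc7]

t0 = [0xa1, 0xd3, 0x15, 0x35, 0x29, 0xf7, 0xa6, 0x16]
t1 = [0xc7, 0xa1, 0xd7, 0xd3, 0xa4, 0x15, 0x10, 0x35]
t2 = [0x35, 0x10, 0x15, 0xa4, 0xd3, 0xd7, 0xa1, 0xc7]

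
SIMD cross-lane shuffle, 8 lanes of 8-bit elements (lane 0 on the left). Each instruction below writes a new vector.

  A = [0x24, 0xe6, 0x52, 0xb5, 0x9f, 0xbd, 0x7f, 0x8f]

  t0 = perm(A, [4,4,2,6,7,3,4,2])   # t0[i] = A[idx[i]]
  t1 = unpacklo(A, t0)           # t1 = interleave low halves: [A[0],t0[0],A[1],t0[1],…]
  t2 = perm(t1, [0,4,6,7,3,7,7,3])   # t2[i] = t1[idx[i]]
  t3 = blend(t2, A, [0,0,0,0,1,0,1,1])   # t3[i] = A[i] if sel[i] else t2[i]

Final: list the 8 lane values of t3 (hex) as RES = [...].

t0 = [0x9f, 0x9f, 0x52, 0x7f, 0x8f, 0xb5, 0x9f, 0x52]
t1 = [0x24, 0x9f, 0xe6, 0x9f, 0x52, 0x52, 0xb5, 0x7f]
t2 = [0x24, 0x52, 0xb5, 0x7f, 0x9f, 0x7f, 0x7f, 0x9f]
t3 = [0x24, 0x52, 0xb5, 0x7f, 0x9f, 0x7f, 0x7f, 0x8f]

RES = [ 0x24  0x52  0xb5  0x7f  0x9f  0x7f  0x7f  0x8f ]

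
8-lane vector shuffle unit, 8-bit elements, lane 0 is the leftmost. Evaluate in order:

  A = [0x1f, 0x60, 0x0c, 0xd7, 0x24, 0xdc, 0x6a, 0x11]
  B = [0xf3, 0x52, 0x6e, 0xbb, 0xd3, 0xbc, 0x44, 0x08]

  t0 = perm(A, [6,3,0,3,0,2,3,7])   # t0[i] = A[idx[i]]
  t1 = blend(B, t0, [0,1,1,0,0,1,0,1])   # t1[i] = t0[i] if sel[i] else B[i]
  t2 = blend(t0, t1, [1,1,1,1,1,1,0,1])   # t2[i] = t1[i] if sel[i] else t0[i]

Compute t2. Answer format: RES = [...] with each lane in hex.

RES = [0xf3, 0xd7, 0x1f, 0xbb, 0xd3, 0x0c, 0xd7, 0x11]

t0 = [0x6a, 0xd7, 0x1f, 0xd7, 0x1f, 0x0c, 0xd7, 0x11]
t1 = [0xf3, 0xd7, 0x1f, 0xbb, 0xd3, 0x0c, 0x44, 0x11]
t2 = [0xf3, 0xd7, 0x1f, 0xbb, 0xd3, 0x0c, 0xd7, 0x11]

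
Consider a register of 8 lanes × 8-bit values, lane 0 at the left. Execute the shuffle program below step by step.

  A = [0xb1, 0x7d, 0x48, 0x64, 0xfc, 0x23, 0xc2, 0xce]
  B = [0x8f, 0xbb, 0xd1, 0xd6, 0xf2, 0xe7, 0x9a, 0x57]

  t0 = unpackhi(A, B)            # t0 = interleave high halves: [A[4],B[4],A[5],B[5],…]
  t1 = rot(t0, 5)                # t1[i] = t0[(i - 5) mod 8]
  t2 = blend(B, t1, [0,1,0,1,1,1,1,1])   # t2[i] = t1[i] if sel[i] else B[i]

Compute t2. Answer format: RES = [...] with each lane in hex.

t0 = [0xfc, 0xf2, 0x23, 0xe7, 0xc2, 0x9a, 0xce, 0x57]
t1 = [0xe7, 0xc2, 0x9a, 0xce, 0x57, 0xfc, 0xf2, 0x23]
t2 = [0x8f, 0xc2, 0xd1, 0xce, 0x57, 0xfc, 0xf2, 0x23]

RES = [ 0x8f  0xc2  0xd1  0xce  0x57  0xfc  0xf2  0x23 ]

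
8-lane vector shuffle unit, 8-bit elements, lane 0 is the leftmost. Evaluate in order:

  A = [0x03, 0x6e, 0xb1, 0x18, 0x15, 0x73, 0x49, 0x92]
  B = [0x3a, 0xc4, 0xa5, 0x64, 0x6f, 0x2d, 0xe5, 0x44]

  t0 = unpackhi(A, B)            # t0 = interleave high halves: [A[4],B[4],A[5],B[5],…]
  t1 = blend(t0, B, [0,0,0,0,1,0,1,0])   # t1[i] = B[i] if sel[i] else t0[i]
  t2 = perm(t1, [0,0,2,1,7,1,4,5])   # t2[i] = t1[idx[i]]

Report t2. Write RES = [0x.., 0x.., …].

t0 = [0x15, 0x6f, 0x73, 0x2d, 0x49, 0xe5, 0x92, 0x44]
t1 = [0x15, 0x6f, 0x73, 0x2d, 0x6f, 0xe5, 0xe5, 0x44]
t2 = [0x15, 0x15, 0x73, 0x6f, 0x44, 0x6f, 0x6f, 0xe5]

RES = [0x15, 0x15, 0x73, 0x6f, 0x44, 0x6f, 0x6f, 0xe5]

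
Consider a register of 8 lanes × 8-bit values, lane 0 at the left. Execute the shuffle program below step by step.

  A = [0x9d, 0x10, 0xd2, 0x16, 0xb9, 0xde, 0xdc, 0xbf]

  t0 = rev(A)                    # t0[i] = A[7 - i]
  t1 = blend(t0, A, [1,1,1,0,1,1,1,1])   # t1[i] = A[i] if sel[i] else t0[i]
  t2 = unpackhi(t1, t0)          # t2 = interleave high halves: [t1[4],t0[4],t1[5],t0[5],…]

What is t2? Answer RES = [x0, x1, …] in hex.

RES = [ 0xb9  0x16  0xde  0xd2  0xdc  0x10  0xbf  0x9d ]

  t0: bf dc de b9 16 d2 10 9d
  t1: 9d 10 d2 b9 b9 de dc bf
  t2: b9 16 de d2 dc 10 bf 9d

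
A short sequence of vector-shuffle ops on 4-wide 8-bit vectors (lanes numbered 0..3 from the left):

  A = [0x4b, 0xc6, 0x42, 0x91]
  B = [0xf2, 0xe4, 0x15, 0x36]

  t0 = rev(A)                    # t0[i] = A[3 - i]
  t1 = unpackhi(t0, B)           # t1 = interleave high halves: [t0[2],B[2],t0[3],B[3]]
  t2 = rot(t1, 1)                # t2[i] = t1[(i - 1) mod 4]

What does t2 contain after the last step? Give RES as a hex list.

t0 = [0x91, 0x42, 0xc6, 0x4b]
t1 = [0xc6, 0x15, 0x4b, 0x36]
t2 = [0x36, 0xc6, 0x15, 0x4b]

RES = [0x36, 0xc6, 0x15, 0x4b]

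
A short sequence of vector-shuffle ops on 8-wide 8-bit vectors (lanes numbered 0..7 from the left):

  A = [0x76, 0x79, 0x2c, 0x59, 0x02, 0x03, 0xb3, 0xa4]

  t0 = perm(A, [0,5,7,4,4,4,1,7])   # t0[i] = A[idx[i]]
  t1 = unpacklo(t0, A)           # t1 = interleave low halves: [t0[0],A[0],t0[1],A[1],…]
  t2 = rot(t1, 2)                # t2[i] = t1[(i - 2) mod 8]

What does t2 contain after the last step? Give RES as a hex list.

t0 = [0x76, 0x03, 0xa4, 0x02, 0x02, 0x02, 0x79, 0xa4]
t1 = [0x76, 0x76, 0x03, 0x79, 0xa4, 0x2c, 0x02, 0x59]
t2 = [0x02, 0x59, 0x76, 0x76, 0x03, 0x79, 0xa4, 0x2c]

RES = [ 0x02  0x59  0x76  0x76  0x03  0x79  0xa4  0x2c ]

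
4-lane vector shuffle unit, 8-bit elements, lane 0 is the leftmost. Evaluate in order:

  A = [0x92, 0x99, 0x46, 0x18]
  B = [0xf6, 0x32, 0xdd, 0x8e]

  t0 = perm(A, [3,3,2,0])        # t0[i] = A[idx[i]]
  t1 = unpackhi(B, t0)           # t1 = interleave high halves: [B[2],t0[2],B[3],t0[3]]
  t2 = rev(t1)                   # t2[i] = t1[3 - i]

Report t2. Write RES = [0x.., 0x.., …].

RES = [ 0x92  0x8e  0x46  0xdd ]

  t0: 18 18 46 92
  t1: dd 46 8e 92
  t2: 92 8e 46 dd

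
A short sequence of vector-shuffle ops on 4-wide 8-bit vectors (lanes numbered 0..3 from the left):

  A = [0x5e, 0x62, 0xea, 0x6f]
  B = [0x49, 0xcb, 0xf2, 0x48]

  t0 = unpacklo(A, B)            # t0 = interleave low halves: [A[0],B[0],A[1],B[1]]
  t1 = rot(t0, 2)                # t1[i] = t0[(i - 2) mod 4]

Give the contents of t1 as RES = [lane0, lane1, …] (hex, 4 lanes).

RES = [ 0x62  0xcb  0x5e  0x49 ]

  t0: 5e 49 62 cb
  t1: 62 cb 5e 49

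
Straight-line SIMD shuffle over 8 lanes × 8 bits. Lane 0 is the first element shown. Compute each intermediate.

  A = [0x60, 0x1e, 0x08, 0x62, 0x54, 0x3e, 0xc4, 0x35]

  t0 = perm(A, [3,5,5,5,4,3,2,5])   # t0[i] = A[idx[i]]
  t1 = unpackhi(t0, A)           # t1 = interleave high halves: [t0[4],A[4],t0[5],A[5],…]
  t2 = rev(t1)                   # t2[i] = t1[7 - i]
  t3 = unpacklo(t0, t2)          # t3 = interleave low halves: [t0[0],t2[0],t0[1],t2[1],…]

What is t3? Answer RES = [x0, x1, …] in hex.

t0 = [0x62, 0x3e, 0x3e, 0x3e, 0x54, 0x62, 0x08, 0x3e]
t1 = [0x54, 0x54, 0x62, 0x3e, 0x08, 0xc4, 0x3e, 0x35]
t2 = [0x35, 0x3e, 0xc4, 0x08, 0x3e, 0x62, 0x54, 0x54]
t3 = [0x62, 0x35, 0x3e, 0x3e, 0x3e, 0xc4, 0x3e, 0x08]

RES = [ 0x62  0x35  0x3e  0x3e  0x3e  0xc4  0x3e  0x08 ]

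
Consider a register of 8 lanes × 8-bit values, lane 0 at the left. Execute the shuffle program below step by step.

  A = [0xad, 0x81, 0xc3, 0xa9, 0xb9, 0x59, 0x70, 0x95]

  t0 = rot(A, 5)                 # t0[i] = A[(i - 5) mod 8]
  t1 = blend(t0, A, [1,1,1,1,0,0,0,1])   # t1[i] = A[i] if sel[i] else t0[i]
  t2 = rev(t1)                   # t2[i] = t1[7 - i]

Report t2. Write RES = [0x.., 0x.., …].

RES = [ 0x95  0x81  0xad  0x95  0xa9  0xc3  0x81  0xad ]

t0 = [0xa9, 0xb9, 0x59, 0x70, 0x95, 0xad, 0x81, 0xc3]
t1 = [0xad, 0x81, 0xc3, 0xa9, 0x95, 0xad, 0x81, 0x95]
t2 = [0x95, 0x81, 0xad, 0x95, 0xa9, 0xc3, 0x81, 0xad]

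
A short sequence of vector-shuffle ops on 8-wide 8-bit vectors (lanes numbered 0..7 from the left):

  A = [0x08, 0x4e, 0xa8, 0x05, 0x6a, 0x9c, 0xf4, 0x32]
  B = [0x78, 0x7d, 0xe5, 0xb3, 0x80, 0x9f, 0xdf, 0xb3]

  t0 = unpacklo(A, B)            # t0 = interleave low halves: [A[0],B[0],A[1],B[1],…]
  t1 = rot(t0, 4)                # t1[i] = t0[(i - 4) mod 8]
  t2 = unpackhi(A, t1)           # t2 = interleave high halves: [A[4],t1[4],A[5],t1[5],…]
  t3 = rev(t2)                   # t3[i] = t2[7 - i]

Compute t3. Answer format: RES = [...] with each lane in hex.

RES = [ 0x7d  0x32  0x4e  0xf4  0x78  0x9c  0x08  0x6a ]

  t0: 08 78 4e 7d a8 e5 05 b3
  t1: a8 e5 05 b3 08 78 4e 7d
  t2: 6a 08 9c 78 f4 4e 32 7d
  t3: 7d 32 4e f4 78 9c 08 6a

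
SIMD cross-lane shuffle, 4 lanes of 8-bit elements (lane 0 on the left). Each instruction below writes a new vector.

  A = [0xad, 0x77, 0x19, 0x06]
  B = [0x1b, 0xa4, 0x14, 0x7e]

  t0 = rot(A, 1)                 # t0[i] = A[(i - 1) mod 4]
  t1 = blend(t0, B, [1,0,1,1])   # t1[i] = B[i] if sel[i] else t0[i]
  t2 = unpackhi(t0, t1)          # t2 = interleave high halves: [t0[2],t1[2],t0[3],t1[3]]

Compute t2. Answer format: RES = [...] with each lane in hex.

RES = [ 0x77  0x14  0x19  0x7e ]

→ t0 |06|ad|77|19|
→ t1 |1b|ad|14|7e|
→ t2 |77|14|19|7e|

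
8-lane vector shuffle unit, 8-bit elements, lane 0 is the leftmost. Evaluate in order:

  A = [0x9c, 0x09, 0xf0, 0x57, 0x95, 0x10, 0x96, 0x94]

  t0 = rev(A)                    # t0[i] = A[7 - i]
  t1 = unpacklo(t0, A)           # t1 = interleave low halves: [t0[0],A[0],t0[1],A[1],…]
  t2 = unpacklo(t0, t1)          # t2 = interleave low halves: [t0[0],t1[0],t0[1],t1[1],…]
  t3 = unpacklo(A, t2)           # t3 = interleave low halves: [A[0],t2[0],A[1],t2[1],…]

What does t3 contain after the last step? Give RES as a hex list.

RES = [0x9c, 0x94, 0x09, 0x94, 0xf0, 0x96, 0x57, 0x9c]

t0 = [0x94, 0x96, 0x10, 0x95, 0x57, 0xf0, 0x09, 0x9c]
t1 = [0x94, 0x9c, 0x96, 0x09, 0x10, 0xf0, 0x95, 0x57]
t2 = [0x94, 0x94, 0x96, 0x9c, 0x10, 0x96, 0x95, 0x09]
t3 = [0x9c, 0x94, 0x09, 0x94, 0xf0, 0x96, 0x57, 0x9c]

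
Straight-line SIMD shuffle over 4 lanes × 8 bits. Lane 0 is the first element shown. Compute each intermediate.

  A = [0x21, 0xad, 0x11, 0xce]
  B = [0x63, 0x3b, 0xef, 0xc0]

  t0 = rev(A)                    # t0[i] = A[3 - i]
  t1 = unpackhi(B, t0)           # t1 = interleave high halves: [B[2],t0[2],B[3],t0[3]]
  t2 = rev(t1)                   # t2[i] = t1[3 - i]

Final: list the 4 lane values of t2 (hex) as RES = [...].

RES = [0x21, 0xc0, 0xad, 0xef]

t0 = [0xce, 0x11, 0xad, 0x21]
t1 = [0xef, 0xad, 0xc0, 0x21]
t2 = [0x21, 0xc0, 0xad, 0xef]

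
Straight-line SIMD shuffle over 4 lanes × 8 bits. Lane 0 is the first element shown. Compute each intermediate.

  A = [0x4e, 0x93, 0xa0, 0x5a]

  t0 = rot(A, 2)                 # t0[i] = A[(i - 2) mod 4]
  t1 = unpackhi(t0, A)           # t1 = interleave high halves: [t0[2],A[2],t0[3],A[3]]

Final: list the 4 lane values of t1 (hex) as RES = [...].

→ t0 |a0|5a|4e|93|
→ t1 |4e|a0|93|5a|

RES = [0x4e, 0xa0, 0x93, 0x5a]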